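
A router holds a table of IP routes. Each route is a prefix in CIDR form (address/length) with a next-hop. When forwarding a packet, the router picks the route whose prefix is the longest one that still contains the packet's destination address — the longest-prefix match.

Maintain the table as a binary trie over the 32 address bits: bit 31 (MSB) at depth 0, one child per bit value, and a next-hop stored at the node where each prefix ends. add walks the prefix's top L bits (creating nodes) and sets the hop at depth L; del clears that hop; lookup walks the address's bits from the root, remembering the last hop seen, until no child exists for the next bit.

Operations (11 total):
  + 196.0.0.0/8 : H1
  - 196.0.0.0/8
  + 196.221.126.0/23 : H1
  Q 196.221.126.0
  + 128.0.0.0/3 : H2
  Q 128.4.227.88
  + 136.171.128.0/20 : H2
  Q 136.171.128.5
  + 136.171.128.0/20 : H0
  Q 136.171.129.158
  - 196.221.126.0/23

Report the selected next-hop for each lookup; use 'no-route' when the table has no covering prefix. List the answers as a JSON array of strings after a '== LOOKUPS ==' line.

Process each operation:
  add 196.0.0.0/8 -> H1 at depth 8
  del 196.0.0.0/8 (clear depth 8)
  add 196.221.126.0/23 -> H1 at depth 23
  lookup 196.221.126.0: bits 11000100110111010111111 walk d0:-→d1:-→d2:-→d3:-→d4:-→d5:-→d6:-→d7:-→d8:-→d9:-→d10:-→d11:-→d12:-→d13:-→d14:-→d15:-→d16:-→d17:-→d18:-→d19:-→d20:-→d21:-→d22:-→d23:H1 -> H1
  add 128.0.0.0/3 -> H2 at depth 3
  lookup 128.4.227.88: bits 100 walk d0:-→d1:-→d2:-→d3:H2 -> H2
  add 136.171.128.0/20 -> H2 at depth 20
  lookup 136.171.128.5: bits 10001000101010111000 walk d0:-→d1:-→d2:-→d3:H2→d4:-→d5:-→d6:-→d7:-→d8:-→d9:-→d10:-→d11:-→d12:-→d13:-→d14:-→d15:-→d16:-→d17:-→d18:-→d19:-→d20:H2 -> H2
  add 136.171.128.0/20 -> H0 at depth 20
  lookup 136.171.129.158: bits 10001000101010111000 walk d0:-→d1:-→d2:-→d3:H2→d4:-→d5:-→d6:-→d7:-→d8:-→d9:-→d10:-→d11:-→d12:-→d13:-→d14:-→d15:-→d16:-→d17:-→d18:-→d19:-→d20:H0 -> H0
  del 196.221.126.0/23 (clear depth 23)

== LOOKUPS ==
["H1","H2","H2","H0"]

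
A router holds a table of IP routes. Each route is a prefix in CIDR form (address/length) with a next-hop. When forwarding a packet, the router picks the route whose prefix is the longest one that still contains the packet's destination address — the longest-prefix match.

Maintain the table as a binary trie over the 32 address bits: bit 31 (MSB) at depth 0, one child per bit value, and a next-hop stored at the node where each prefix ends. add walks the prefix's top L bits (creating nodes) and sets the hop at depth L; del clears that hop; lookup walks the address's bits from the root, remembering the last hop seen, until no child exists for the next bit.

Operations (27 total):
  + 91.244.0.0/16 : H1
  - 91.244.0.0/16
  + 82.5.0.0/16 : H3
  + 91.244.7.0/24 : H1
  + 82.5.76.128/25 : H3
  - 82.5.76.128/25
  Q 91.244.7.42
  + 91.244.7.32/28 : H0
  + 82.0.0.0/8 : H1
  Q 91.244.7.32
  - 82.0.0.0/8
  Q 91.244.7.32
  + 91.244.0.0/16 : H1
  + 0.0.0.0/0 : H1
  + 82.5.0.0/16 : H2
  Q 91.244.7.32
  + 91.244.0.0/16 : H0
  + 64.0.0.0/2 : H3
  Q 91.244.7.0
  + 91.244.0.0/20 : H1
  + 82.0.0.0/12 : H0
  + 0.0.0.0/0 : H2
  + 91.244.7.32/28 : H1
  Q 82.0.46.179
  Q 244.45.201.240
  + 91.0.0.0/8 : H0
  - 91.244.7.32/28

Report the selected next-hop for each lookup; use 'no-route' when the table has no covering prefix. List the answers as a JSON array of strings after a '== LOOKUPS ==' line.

Trace:
  add 91.244.0.0/16 -> H1 at depth 16
  del 91.244.0.0/16 (clear depth 16)
  add 82.5.0.0/16 -> H3 at depth 16
  add 91.244.7.0/24 -> H1 at depth 24
  add 82.5.76.128/25 -> H3 at depth 25
  del 82.5.76.128/25 (clear depth 25)
  ? 91.244.7.42  path d0:-→d1:-→d2:-→d3:-→d4:-→d5:-→d6:-→d7:-→d8:-→d9:-→d10:-→d11:-→d12:-→d13:-→d14:-→d15:-→d16:-→d17:-→d18:-→d19:-→d20:-→d21:-→d22:-→d23:-→d24:H1  best=H1
  add 91.244.7.32/28 -> H0 at depth 28
  add 82.0.0.0/8 -> H1 at depth 8
  ? 91.244.7.32  path d0:-→d1:-→d2:-→d3:-→d4:-→d5:-→d6:-→d7:-→d8:-→d9:-→d10:-→d11:-→d12:-→d13:-→d14:-→d15:-→d16:-→d17:-→d18:-→d19:-→d20:-→d21:-→d22:-→d23:-→d24:H1→d25:-→d26:-→d27:-→d28:H0  best=H0
  del 82.0.0.0/8 (clear depth 8)
  ? 91.244.7.32  path d0:-→d1:-→d2:-→d3:-→d4:-→d5:-→d6:-→d7:-→d8:-→d9:-→d10:-→d11:-→d12:-→d13:-→d14:-→d15:-→d16:-→d17:-→d18:-→d19:-→d20:-→d21:-→d22:-→d23:-→d24:H1→d25:-→d26:-→d27:-→d28:H0  best=H0
  add 91.244.0.0/16 -> H1 at depth 16
  add 0.0.0.0/0 -> H1 at depth 0
  add 82.5.0.0/16 -> H2 at depth 16
  ? 91.244.7.32  path d0:H1→d1:-→d2:-→d3:-→d4:-→d5:-→d6:-→d7:-→d8:-→d9:-→d10:-→d11:-→d12:-→d13:-→d14:-→d15:-→d16:H1→d17:-→d18:-→d19:-→d20:-→d21:-→d22:-→d23:-→d24:H1→d25:-→d26:-→d27:-→d28:H0  best=H0
  add 91.244.0.0/16 -> H0 at depth 16
  add 64.0.0.0/2 -> H3 at depth 2
  ? 91.244.7.0  path d0:H1→d1:-→d2:H3→d3:-→d4:-→d5:-→d6:-→d7:-→d8:-→d9:-→d10:-→d11:-→d12:-→d13:-→d14:-→d15:-→d16:H0→d17:-→d18:-→d19:-→d20:-→d21:-→d22:-→d23:-→d24:H1→d25:-→d26:-  best=H1
  add 91.244.0.0/20 -> H1 at depth 20
  add 82.0.0.0/12 -> H0 at depth 12
  add 0.0.0.0/0 -> H2 at depth 0
  add 91.244.7.32/28 -> H1 at depth 28
  ? 82.0.46.179  path d0:H2→d1:-→d2:H3→d3:-→d4:-→d5:-→d6:-→d7:-→d8:-→d9:-→d10:-→d11:-→d12:H0→d13:-  best=H0
  ? 244.45.201.240  path d0:H2  best=H2
  add 91.0.0.0/8 -> H0 at depth 8
  del 91.244.7.32/28 (clear depth 28)

== LOOKUPS ==
["H1","H0","H0","H0","H1","H0","H2"]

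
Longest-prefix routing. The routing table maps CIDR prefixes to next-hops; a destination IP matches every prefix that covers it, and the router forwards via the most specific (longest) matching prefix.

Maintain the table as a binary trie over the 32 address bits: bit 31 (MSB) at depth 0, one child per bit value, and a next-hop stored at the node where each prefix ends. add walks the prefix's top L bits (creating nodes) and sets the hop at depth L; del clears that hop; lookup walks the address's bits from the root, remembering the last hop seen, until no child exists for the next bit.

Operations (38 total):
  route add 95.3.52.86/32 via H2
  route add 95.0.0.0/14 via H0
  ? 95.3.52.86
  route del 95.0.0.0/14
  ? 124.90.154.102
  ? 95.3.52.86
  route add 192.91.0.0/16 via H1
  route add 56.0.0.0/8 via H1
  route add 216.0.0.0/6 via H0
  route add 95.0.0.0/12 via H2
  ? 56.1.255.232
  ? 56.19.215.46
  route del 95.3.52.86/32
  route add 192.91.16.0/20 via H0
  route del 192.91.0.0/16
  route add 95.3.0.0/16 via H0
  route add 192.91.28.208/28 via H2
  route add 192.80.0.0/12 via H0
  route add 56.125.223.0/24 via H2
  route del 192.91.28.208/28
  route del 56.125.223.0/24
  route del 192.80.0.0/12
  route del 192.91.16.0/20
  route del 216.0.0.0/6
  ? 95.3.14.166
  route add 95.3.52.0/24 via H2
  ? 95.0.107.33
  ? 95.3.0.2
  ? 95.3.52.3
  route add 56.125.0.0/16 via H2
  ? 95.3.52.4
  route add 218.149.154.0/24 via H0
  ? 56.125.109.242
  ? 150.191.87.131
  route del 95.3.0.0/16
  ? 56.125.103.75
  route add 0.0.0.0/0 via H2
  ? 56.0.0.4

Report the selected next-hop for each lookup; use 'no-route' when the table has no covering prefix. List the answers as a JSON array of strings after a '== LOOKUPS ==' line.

Apply in order:
  add 95.3.52.86/32 -> H2 at depth 32
  add 95.0.0.0/14 -> H0 at depth 14
  lookup 95.3.52.86: bits 01011111000000110011010001010110 walk d0:-→d1:-→d2:-→d3:-→d4:-→d5:-→d6:-→d7:-→d8:-→d9:-→d10:-→d11:-→d12:-→d13:-→d14:H0→d15:-→d16:-→d17:-→d18:-→d19:-→d20:-→d21:-→d22:-→d23:-→d24:-→d25:-→d26:-→d27:-→d28:-→d29:-→d30:-→d31:-→d32:H2 -> H2
  - 95.0.0.0/14 clear@14
  lookup 124.90.154.102: bits 01 walk d0:-→d1:-→d2:- -> no-route
  lookup 95.3.52.86: bits 01011111000000110011010001010110 walk d0:-→d1:-→d2:-→d3:-→d4:-→d5:-→d6:-→d7:-→d8:-→d9:-→d10:-→d11:-→d12:-→d13:-→d14:-→d15:-→d16:-→d17:-→d18:-→d19:-→d20:-→d21:-→d22:-→d23:-→d24:-→d25:-→d26:-→d27:-→d28:-→d29:-→d30:-→d31:-→d32:H2 -> H2
  add 192.91.0.0/16 -> H1 at depth 16
  add 56.0.0.0/8 -> H1 at depth 8
  add 216.0.0.0/6 -> H0 at depth 6
  add 95.0.0.0/12 -> H2 at depth 12
  lookup 56.1.255.232: bits 00111000 walk d0:-→d1:-→d2:-→d3:-→d4:-→d5:-→d6:-→d7:-→d8:H1 -> H1
  lookup 56.19.215.46: bits 00111000 walk d0:-→d1:-→d2:-→d3:-→d4:-→d5:-→d6:-→d7:-→d8:H1 -> H1
  - 95.3.52.86/32 clear@32
  add 192.91.16.0/20 -> H0 at depth 20
  - 192.91.0.0/16 clear@16
  add 95.3.0.0/16 -> H0 at depth 16
  add 192.91.28.208/28 -> H2 at depth 28
  add 192.80.0.0/12 -> H0 at depth 12
  add 56.125.223.0/24 -> H2 at depth 24
  - 192.91.28.208/28 clear@28
  - 56.125.223.0/24 clear@24
  - 192.80.0.0/12 clear@12
  - 192.91.16.0/20 clear@20
  - 216.0.0.0/6 clear@6
  lookup 95.3.14.166: bits 010111110000001100 walk d0:-→d1:-→d2:-→d3:-→d4:-→d5:-→d6:-→d7:-→d8:-→d9:-→d10:-→d11:-→d12:H2→d13:-→d14:-→d15:-→d16:H0→d17:-→d18:- -> H0
  add 95.3.52.0/24 -> H2 at depth 24
  lookup 95.0.107.33: bits 01011111000000 walk d0:-→d1:-→d2:-→d3:-→d4:-→d5:-→d6:-→d7:-→d8:-→d9:-→d10:-→d11:-→d12:H2→d13:-→d14:- -> H2
  lookup 95.3.0.2: bits 010111110000001100 walk d0:-→d1:-→d2:-→d3:-→d4:-→d5:-→d6:-→d7:-→d8:-→d9:-→d10:-→d11:-→d12:H2→d13:-→d14:-→d15:-→d16:H0→d17:-→d18:- -> H0
  lookup 95.3.52.3: bits 0101111100000011001101000 walk d0:-→d1:-→d2:-→d3:-→d4:-→d5:-→d6:-→d7:-→d8:-→d9:-→d10:-→d11:-→d12:H2→d13:-→d14:-→d15:-→d16:H0→d17:-→d18:-→d19:-→d20:-→d21:-→d22:-→d23:-→d24:H2→d25:- -> H2
  add 56.125.0.0/16 -> H2 at depth 16
  lookup 95.3.52.4: bits 0101111100000011001101000 walk d0:-→d1:-→d2:-→d3:-→d4:-→d5:-→d6:-→d7:-→d8:-→d9:-→d10:-→d11:-→d12:H2→d13:-→d14:-→d15:-→d16:H0→d17:-→d18:-→d19:-→d20:-→d21:-→d22:-→d23:-→d24:H2→d25:- -> H2
  add 218.149.154.0/24 -> H0 at depth 24
  lookup 56.125.109.242: bits 0011100001111101 walk d0:-→d1:-→d2:-→d3:-→d4:-→d5:-→d6:-→d7:-→d8:H1→d9:-→d10:-→d11:-→d12:-→d13:-→d14:-→d15:-→d16:H2 -> H2
  lookup 150.191.87.131: bits 1 walk d0:-→d1:- -> no-route
  - 95.3.0.0/16 clear@16
  lookup 56.125.103.75: bits 0011100001111101 walk d0:-→d1:-→d2:-→d3:-→d4:-→d5:-→d6:-→d7:-→d8:H1→d9:-→d10:-→d11:-→d12:-→d13:-→d14:-→d15:-→d16:H2 -> H2
  add 0.0.0.0/0 -> H2 at depth 0
  lookup 56.0.0.4: bits 001110000 walk d0:H2→d1:-→d2:-→d3:-→d4:-→d5:-→d6:-→d7:-→d8:H1→d9:- -> H1

== LOOKUPS ==
["H2","no-route","H2","H1","H1","H0","H2","H0","H2","H2","H2","no-route","H2","H1"]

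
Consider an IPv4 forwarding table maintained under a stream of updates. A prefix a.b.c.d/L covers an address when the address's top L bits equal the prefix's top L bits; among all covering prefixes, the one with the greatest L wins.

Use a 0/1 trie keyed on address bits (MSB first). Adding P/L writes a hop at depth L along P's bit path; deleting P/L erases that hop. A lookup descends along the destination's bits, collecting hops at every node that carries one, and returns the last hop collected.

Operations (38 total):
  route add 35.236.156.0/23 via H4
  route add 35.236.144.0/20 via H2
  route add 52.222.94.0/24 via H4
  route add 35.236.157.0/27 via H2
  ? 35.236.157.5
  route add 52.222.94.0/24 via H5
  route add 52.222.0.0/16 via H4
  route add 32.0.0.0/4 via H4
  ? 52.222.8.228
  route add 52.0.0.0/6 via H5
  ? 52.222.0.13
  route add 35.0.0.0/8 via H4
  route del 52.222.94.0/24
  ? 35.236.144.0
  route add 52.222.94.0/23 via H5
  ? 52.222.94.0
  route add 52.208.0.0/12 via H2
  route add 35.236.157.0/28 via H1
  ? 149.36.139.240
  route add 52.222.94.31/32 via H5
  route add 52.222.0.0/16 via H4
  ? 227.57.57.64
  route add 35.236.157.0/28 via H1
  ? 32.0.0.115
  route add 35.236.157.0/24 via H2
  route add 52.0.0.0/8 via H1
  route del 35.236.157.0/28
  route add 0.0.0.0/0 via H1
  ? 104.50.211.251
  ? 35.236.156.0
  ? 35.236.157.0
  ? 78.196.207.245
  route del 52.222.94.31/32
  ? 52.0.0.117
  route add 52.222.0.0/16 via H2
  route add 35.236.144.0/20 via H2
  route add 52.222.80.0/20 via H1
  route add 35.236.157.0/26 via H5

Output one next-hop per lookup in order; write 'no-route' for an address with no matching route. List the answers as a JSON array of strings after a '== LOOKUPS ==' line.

Apply in order:
  add 35.236.156.0/23 -> H4 at depth 23
  add 35.236.144.0/20 -> H2 at depth 20
  add 52.222.94.0/24 -> H4 at depth 24
  add 35.236.157.0/27 -> H2 at depth 27
  Q 35.236.157.5: descend 001000111110110010011101000 ; hops seen [H2,H4,H2] ; pick H2
  add 52.222.94.0/24 -> H5 at depth 24
  add 52.222.0.0/16 -> H4 at depth 16
  add 32.0.0.0/4 -> H4 at depth 4
  Q 52.222.8.228: descend 00110100110111100 ; hops seen [H4] ; pick H4
  add 52.0.0.0/6 -> H5 at depth 6
  Q 52.222.0.13: descend 00110100110111100 ; hops seen [H5,H4] ; pick H4
  add 35.0.0.0/8 -> H4 at depth 8
  del 52.222.94.0/24 (clear depth 24)
  Q 35.236.144.0: descend 00100011111011001001 ; hops seen [H4,H4,H2] ; pick H2
  add 52.222.94.0/23 -> H5 at depth 23
  Q 52.222.94.0: descend 001101001101111001011110 ; hops seen [H5,H4,H5] ; pick H5
  add 52.208.0.0/12 -> H2 at depth 12
  add 35.236.157.0/28 -> H1 at depth 28
  Q 149.36.139.240: descend ε ; hops seen [∅] ; pick no-route
  add 52.222.94.31/32 -> H5 at depth 32
  add 52.222.0.0/16 -> H4 at depth 16
  Q 227.57.57.64: descend ε ; hops seen [∅] ; pick no-route
  add 35.236.157.0/28 -> H1 at depth 28
  Q 32.0.0.115: descend 001000 ; hops seen [H4] ; pick H4
  add 35.236.157.0/24 -> H2 at depth 24
  add 52.0.0.0/8 -> H1 at depth 8
  del 35.236.157.0/28 (clear depth 28)
  add 0.0.0.0/0 -> H1 at depth 0
  Q 104.50.211.251: descend 0 ; hops seen [H1] ; pick H1
  Q 35.236.156.0: descend 00100011111011001001110 ; hops seen [H1,H4,H4,H2,H4] ; pick H4
  Q 35.236.157.0: descend 0010001111101100100111010000 ; hops seen [H1,H4,H4,H2,H4,H2,H2] ; pick H2
  Q 78.196.207.245: descend 0 ; hops seen [H1] ; pick H1
  del 52.222.94.31/32 (clear depth 32)
  Q 52.0.0.117: descend 00110100 ; hops seen [H1,H5,H1] ; pick H1
  add 52.222.0.0/16 -> H2 at depth 16
  add 35.236.144.0/20 -> H2 at depth 20
  add 52.222.80.0/20 -> H1 at depth 20
  add 35.236.157.0/26 -> H5 at depth 26

== LOOKUPS ==
["H2","H4","H4","H2","H5","no-route","no-route","H4","H1","H4","H2","H1","H1"]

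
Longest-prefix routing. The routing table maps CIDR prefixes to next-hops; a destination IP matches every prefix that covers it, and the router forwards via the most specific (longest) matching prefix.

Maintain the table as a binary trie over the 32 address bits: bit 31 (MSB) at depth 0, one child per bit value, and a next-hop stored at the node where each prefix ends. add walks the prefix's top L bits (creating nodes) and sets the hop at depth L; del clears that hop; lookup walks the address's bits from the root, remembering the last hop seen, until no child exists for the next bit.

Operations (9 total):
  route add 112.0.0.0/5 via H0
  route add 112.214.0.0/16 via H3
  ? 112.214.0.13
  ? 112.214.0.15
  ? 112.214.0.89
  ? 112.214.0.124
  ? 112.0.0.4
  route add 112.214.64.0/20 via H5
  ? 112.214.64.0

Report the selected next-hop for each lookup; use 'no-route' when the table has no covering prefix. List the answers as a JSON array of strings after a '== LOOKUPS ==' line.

Apply in order:
  add 112.0.0.0/5 -> H0 at depth 5
  add 112.214.0.0/16 -> H3 at depth 16
  Q 112.214.0.13: descend 0111000011010110 ; hops seen [H0,H3] ; pick H3
  Q 112.214.0.15: descend 0111000011010110 ; hops seen [H0,H3] ; pick H3
  Q 112.214.0.89: descend 0111000011010110 ; hops seen [H0,H3] ; pick H3
  Q 112.214.0.124: descend 0111000011010110 ; hops seen [H0,H3] ; pick H3
  Q 112.0.0.4: descend 01110000 ; hops seen [H0] ; pick H0
  add 112.214.64.0/20 -> H5 at depth 20
  Q 112.214.64.0: descend 01110000110101100100 ; hops seen [H0,H3,H5] ; pick H5

== LOOKUPS ==
["H3","H3","H3","H3","H0","H5"]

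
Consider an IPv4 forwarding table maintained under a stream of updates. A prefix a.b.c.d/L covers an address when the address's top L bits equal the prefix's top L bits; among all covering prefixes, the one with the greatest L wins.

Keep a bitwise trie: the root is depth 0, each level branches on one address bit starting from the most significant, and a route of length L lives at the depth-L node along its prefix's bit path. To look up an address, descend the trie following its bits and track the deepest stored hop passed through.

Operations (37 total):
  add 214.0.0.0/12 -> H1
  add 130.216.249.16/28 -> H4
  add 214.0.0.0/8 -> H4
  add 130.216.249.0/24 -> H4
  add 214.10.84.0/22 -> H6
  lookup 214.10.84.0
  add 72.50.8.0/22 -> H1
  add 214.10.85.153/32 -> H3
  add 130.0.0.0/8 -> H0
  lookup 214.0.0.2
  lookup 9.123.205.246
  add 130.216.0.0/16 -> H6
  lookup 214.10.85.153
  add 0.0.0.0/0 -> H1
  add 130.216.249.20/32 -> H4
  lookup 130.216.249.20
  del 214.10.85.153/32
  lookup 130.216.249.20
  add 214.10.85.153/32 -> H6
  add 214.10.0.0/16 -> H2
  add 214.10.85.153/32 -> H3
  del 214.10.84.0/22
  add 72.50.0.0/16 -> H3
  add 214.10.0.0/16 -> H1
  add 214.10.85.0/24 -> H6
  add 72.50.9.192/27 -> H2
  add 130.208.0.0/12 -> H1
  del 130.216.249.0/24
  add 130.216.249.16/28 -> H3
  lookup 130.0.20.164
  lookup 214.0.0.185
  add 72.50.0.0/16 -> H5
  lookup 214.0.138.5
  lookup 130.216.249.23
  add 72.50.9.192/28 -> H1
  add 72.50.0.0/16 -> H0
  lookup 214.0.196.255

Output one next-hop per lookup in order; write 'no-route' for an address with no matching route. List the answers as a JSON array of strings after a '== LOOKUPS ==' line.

Trace:
  + 214.0.0.0/12 (H1) depth=12
  + 130.216.249.16/28 (H4) depth=28
  + 214.0.0.0/8 (H4) depth=8
  + 130.216.249.0/24 (H4) depth=24
  + 214.10.84.0/22 (H6) depth=22
  Q 214.10.84.0: descend 1101011000001010010101 ; hops seen [H4,H1,H6] ; pick H6
  + 72.50.8.0/22 (H1) depth=22
  + 214.10.85.153/32 (H3) depth=32
  + 130.0.0.0/8 (H0) depth=8
  Q 214.0.0.2: descend 110101100000 ; hops seen [H4,H1] ; pick H1
  Q 9.123.205.246: descend 0 ; hops seen [∅] ; pick no-route
  + 130.216.0.0/16 (H6) depth=16
  Q 214.10.85.153: descend 11010110000010100101010110011001 ; hops seen [H4,H1,H6,H3] ; pick H3
  + 0.0.0.0/0 (H1) depth=0
  + 130.216.249.20/32 (H4) depth=32
  Q 130.216.249.20: descend 10000010110110001111100100010100 ; hops seen [H1,H0,H6,H4,H4,H4] ; pick H4
  - 214.10.85.153/32 clear@32
  Q 130.216.249.20: descend 10000010110110001111100100010100 ; hops seen [H1,H0,H6,H4,H4,H4] ; pick H4
  + 214.10.85.153/32 (H6) depth=32
  + 214.10.0.0/16 (H2) depth=16
  + 214.10.85.153/32 (H3) depth=32
  - 214.10.84.0/22 clear@22
  + 72.50.0.0/16 (H3) depth=16
  + 214.10.0.0/16 (H1) depth=16
  + 214.10.85.0/24 (H6) depth=24
  + 72.50.9.192/27 (H2) depth=27
  + 130.208.0.0/12 (H1) depth=12
  - 130.216.249.0/24 clear@24
  + 130.216.249.16/28 (H3) depth=28
  Q 130.0.20.164: descend 10000010 ; hops seen [H1,H0] ; pick H0
  Q 214.0.0.185: descend 110101100000 ; hops seen [H1,H4,H1] ; pick H1
  + 72.50.0.0/16 (H5) depth=16
  Q 214.0.138.5: descend 110101100000 ; hops seen [H1,H4,H1] ; pick H1
  Q 130.216.249.23: descend 100000101101100011111001000101 ; hops seen [H1,H0,H1,H6,H3] ; pick H3
  + 72.50.9.192/28 (H1) depth=28
  + 72.50.0.0/16 (H0) depth=16
  Q 214.0.196.255: descend 110101100000 ; hops seen [H1,H4,H1] ; pick H1

== LOOKUPS ==
["H6","H1","no-route","H3","H4","H4","H0","H1","H1","H3","H1"]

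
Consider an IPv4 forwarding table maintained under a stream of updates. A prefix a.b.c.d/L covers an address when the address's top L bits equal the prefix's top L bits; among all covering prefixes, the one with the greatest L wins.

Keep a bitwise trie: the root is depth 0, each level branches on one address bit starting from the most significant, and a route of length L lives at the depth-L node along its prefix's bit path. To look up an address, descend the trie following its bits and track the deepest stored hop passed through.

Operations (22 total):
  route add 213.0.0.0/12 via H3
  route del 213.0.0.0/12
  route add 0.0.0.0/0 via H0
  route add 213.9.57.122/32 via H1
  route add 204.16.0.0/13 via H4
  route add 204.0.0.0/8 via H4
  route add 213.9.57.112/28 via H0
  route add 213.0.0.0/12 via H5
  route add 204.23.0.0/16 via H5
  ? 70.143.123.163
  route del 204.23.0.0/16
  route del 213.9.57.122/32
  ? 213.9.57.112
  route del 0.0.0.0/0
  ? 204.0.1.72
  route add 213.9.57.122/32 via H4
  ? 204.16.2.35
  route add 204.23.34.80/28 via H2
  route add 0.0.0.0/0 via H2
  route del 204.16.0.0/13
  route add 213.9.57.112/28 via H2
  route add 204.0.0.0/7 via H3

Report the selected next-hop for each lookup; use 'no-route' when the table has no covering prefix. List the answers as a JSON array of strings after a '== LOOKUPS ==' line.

Trace:
  add 213.0.0.0/12 -> H3 at depth 12
  - 213.0.0.0/12 clear@12
  add 0.0.0.0/0 -> H0 at depth 0
  add 213.9.57.122/32 -> H1 at depth 32
  add 204.16.0.0/13 -> H4 at depth 13
  add 204.0.0.0/8 -> H4 at depth 8
  add 213.9.57.112/28 -> H0 at depth 28
  add 213.0.0.0/12 -> H5 at depth 12
  add 204.23.0.0/16 -> H5 at depth 16
  lookup 70.143.123.163: bits ε walk d0:H0 -> H0
  - 204.23.0.0/16 clear@16
  - 213.9.57.122/32 clear@32
  lookup 213.9.57.112: bits 1101010100001001001110010111 walk d0:H0→d1:-→d2:-→d3:-→d4:-→d5:-→d6:-→d7:-→d8:-→d9:-→d10:-→d11:-→d12:H5→d13:-→d14:-→d15:-→d16:-→d17:-→d18:-→d19:-→d20:-→d21:-→d22:-→d23:-→d24:-→d25:-→d26:-→d27:-→d28:H0 -> H0
  - 0.0.0.0/0 clear@0
  lookup 204.0.1.72: bits 11001100000 walk d0:-→d1:-→d2:-→d3:-→d4:-→d5:-→d6:-→d7:-→d8:H4→d9:-→d10:-→d11:- -> H4
  add 213.9.57.122/32 -> H4 at depth 32
  lookup 204.16.2.35: bits 1100110000010 walk d0:-→d1:-→d2:-→d3:-→d4:-→d5:-→d6:-→d7:-→d8:H4→d9:-→d10:-→d11:-→d12:-→d13:H4 -> H4
  add 204.23.34.80/28 -> H2 at depth 28
  add 0.0.0.0/0 -> H2 at depth 0
  - 204.16.0.0/13 clear@13
  add 213.9.57.112/28 -> H2 at depth 28
  add 204.0.0.0/7 -> H3 at depth 7

== LOOKUPS ==
["H0","H0","H4","H4"]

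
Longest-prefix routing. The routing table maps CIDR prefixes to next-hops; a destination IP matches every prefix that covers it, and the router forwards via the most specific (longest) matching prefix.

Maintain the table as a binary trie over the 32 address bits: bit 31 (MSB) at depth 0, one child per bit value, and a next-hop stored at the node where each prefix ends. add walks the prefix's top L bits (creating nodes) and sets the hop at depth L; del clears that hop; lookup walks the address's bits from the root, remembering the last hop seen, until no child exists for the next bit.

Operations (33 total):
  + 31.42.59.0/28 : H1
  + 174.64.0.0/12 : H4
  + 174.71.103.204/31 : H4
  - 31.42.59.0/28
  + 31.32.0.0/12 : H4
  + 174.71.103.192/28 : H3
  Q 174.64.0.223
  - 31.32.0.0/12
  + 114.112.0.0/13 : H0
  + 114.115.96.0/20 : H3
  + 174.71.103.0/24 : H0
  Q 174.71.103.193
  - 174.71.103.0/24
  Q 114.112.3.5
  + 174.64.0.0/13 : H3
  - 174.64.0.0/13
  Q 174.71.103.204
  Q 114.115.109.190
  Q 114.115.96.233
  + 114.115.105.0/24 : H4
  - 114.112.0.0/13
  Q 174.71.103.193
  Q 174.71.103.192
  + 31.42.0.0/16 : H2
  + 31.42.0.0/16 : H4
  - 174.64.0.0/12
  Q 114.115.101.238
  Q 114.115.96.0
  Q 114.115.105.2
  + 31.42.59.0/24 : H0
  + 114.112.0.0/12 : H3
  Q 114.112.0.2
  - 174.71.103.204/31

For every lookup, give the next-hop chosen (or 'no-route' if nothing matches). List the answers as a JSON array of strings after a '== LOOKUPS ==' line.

Process each operation:
  add 31.42.59.0/28 -> H1 at depth 28
  add 174.64.0.0/12 -> H4 at depth 12
  add 174.71.103.204/31 -> H4 at depth 31
  - 31.42.59.0/28 clear@28
  add 31.32.0.0/12 -> H4 at depth 12
  add 174.71.103.192/28 -> H3 at depth 28
  Q 174.64.0.223: descend 1010111001000 ; hops seen [H4] ; pick H4
  - 31.32.0.0/12 clear@12
  add 114.112.0.0/13 -> H0 at depth 13
  add 114.115.96.0/20 -> H3 at depth 20
  add 174.71.103.0/24 -> H0 at depth 24
  Q 174.71.103.193: descend 1010111001000111011001111100 ; hops seen [H4,H0,H3] ; pick H3
  - 174.71.103.0/24 clear@24
  Q 114.112.3.5: descend 01110010011100 ; hops seen [H0] ; pick H0
  add 174.64.0.0/13 -> H3 at depth 13
  - 174.64.0.0/13 clear@13
  Q 174.71.103.204: descend 1010111001000111011001111100110 ; hops seen [H4,H3,H4] ; pick H4
  Q 114.115.109.190: descend 01110010011100110110 ; hops seen [H0,H3] ; pick H3
  Q 114.115.96.233: descend 01110010011100110110 ; hops seen [H0,H3] ; pick H3
  add 114.115.105.0/24 -> H4 at depth 24
  - 114.112.0.0/13 clear@13
  Q 174.71.103.193: descend 1010111001000111011001111100 ; hops seen [H4,H3] ; pick H3
  Q 174.71.103.192: descend 1010111001000111011001111100 ; hops seen [H4,H3] ; pick H3
  add 31.42.0.0/16 -> H2 at depth 16
  add 31.42.0.0/16 -> H4 at depth 16
  - 174.64.0.0/12 clear@12
  Q 114.115.101.238: descend 01110010011100110110 ; hops seen [H3] ; pick H3
  Q 114.115.96.0: descend 01110010011100110110 ; hops seen [H3] ; pick H3
  Q 114.115.105.2: descend 011100100111001101101001 ; hops seen [H3,H4] ; pick H4
  add 31.42.59.0/24 -> H0 at depth 24
  add 114.112.0.0/12 -> H3 at depth 12
  Q 114.112.0.2: descend 01110010011100 ; hops seen [H3] ; pick H3
  - 174.71.103.204/31 clear@31

== LOOKUPS ==
["H4","H3","H0","H4","H3","H3","H3","H3","H3","H3","H4","H3"]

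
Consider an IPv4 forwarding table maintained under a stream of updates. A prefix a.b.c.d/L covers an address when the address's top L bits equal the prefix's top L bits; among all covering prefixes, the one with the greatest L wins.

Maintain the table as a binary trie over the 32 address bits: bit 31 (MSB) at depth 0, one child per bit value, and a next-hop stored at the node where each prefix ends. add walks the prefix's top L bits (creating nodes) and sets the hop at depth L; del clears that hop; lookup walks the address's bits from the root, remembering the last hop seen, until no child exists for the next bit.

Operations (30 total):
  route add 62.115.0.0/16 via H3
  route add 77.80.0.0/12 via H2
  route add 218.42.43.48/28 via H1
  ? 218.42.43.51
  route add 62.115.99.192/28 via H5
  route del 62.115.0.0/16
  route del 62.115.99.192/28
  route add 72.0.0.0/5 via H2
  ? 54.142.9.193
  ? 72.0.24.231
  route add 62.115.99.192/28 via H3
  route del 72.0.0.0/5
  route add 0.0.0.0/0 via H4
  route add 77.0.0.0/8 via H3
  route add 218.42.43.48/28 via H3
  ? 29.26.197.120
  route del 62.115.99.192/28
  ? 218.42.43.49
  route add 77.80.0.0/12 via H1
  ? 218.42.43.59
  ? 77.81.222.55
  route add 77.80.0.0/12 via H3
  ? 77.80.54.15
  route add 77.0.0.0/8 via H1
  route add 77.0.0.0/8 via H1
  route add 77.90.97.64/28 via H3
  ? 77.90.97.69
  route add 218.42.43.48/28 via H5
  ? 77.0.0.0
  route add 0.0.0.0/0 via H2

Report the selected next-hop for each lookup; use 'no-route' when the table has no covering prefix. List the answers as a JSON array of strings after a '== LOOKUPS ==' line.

Process each operation:
  add 62.115.0.0/16 -> H3 at depth 16
  add 77.80.0.0/12 -> H2 at depth 12
  add 218.42.43.48/28 -> H1 at depth 28
  Q 218.42.43.51: descend 1101101000101010001010110011 ; hops seen [H1] ; pick H1
  add 62.115.99.192/28 -> H5 at depth 28
  del 62.115.0.0/16 (clear depth 16)
  del 62.115.99.192/28 (clear depth 28)
  add 72.0.0.0/5 -> H2 at depth 5
  Q 54.142.9.193: descend 0011 ; hops seen [∅] ; pick no-route
  Q 72.0.24.231: descend 01001 ; hops seen [H2] ; pick H2
  add 62.115.99.192/28 -> H3 at depth 28
  del 72.0.0.0/5 (clear depth 5)
  add 0.0.0.0/0 -> H4 at depth 0
  add 77.0.0.0/8 -> H3 at depth 8
  add 218.42.43.48/28 -> H3 at depth 28
  Q 29.26.197.120: descend 00 ; hops seen [H4] ; pick H4
  del 62.115.99.192/28 (clear depth 28)
  Q 218.42.43.49: descend 1101101000101010001010110011 ; hops seen [H4,H3] ; pick H3
  add 77.80.0.0/12 -> H1 at depth 12
  Q 218.42.43.59: descend 1101101000101010001010110011 ; hops seen [H4,H3] ; pick H3
  Q 77.81.222.55: descend 010011010101 ; hops seen [H4,H3,H1] ; pick H1
  add 77.80.0.0/12 -> H3 at depth 12
  Q 77.80.54.15: descend 010011010101 ; hops seen [H4,H3,H3] ; pick H3
  add 77.0.0.0/8 -> H1 at depth 8
  add 77.0.0.0/8 -> H1 at depth 8
  add 77.90.97.64/28 -> H3 at depth 28
  Q 77.90.97.69: descend 0100110101011010011000010100 ; hops seen [H4,H1,H3,H3] ; pick H3
  add 218.42.43.48/28 -> H5 at depth 28
  Q 77.0.0.0: descend 010011010 ; hops seen [H4,H1] ; pick H1
  add 0.0.0.0/0 -> H2 at depth 0

== LOOKUPS ==
["H1","no-route","H2","H4","H3","H3","H1","H3","H3","H1"]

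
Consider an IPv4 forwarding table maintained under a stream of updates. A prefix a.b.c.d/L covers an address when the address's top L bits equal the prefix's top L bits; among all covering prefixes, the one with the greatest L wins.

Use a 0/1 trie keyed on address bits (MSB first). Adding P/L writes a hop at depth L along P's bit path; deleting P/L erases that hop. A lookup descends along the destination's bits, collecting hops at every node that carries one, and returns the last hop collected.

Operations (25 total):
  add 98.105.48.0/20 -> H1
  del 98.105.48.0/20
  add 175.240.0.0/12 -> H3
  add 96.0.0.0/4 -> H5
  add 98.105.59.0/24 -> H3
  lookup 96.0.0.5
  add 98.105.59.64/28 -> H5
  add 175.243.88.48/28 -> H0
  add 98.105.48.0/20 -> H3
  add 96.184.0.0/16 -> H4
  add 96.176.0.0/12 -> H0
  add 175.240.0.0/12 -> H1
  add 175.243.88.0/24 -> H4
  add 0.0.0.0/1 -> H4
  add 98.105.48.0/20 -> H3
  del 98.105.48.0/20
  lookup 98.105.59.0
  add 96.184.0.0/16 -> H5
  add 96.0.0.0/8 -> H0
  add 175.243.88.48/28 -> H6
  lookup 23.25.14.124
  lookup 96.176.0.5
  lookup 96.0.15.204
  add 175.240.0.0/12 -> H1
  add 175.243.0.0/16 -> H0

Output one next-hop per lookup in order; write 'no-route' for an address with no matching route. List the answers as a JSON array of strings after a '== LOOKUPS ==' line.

Apply in order:
  add 98.105.48.0/20 -> H1 at depth 20
  del 98.105.48.0/20 (clear depth 20)
  add 175.240.0.0/12 -> H3 at depth 12
  add 96.0.0.0/4 -> H5 at depth 4
  add 98.105.59.0/24 -> H3 at depth 24
  ? 96.0.0.5  path d0:-→d1:-→d2:-→d3:-→d4:H5→d5:-→d6:-  best=H5
  add 98.105.59.64/28 -> H5 at depth 28
  add 175.243.88.48/28 -> H0 at depth 28
  add 98.105.48.0/20 -> H3 at depth 20
  add 96.184.0.0/16 -> H4 at depth 16
  add 96.176.0.0/12 -> H0 at depth 12
  add 175.240.0.0/12 -> H1 at depth 12
  add 175.243.88.0/24 -> H4 at depth 24
  add 0.0.0.0/1 -> H4 at depth 1
  add 98.105.48.0/20 -> H3 at depth 20
  del 98.105.48.0/20 (clear depth 20)
  ? 98.105.59.0  path d0:-→d1:H4→d2:-→d3:-→d4:H5→d5:-→d6:-→d7:-→d8:-→d9:-→d10:-→d11:-→d12:-→d13:-→d14:-→d15:-→d16:-→d17:-→d18:-→d19:-→d20:-→d21:-→d22:-→d23:-→d24:H3→d25:-  best=H3
  add 96.184.0.0/16 -> H5 at depth 16
  add 96.0.0.0/8 -> H0 at depth 8
  add 175.243.88.48/28 -> H6 at depth 28
  ? 23.25.14.124  path d0:-→d1:H4  best=H4
  ? 96.176.0.5  path d0:-→d1:H4→d2:-→d3:-→d4:H5→d5:-→d6:-→d7:-→d8:H0→d9:-→d10:-→d11:-→d12:H0  best=H0
  ? 96.0.15.204  path d0:-→d1:H4→d2:-→d3:-→d4:H5→d5:-→d6:-→d7:-→d8:H0  best=H0
  add 175.240.0.0/12 -> H1 at depth 12
  add 175.243.0.0/16 -> H0 at depth 16

== LOOKUPS ==
["H5","H3","H4","H0","H0"]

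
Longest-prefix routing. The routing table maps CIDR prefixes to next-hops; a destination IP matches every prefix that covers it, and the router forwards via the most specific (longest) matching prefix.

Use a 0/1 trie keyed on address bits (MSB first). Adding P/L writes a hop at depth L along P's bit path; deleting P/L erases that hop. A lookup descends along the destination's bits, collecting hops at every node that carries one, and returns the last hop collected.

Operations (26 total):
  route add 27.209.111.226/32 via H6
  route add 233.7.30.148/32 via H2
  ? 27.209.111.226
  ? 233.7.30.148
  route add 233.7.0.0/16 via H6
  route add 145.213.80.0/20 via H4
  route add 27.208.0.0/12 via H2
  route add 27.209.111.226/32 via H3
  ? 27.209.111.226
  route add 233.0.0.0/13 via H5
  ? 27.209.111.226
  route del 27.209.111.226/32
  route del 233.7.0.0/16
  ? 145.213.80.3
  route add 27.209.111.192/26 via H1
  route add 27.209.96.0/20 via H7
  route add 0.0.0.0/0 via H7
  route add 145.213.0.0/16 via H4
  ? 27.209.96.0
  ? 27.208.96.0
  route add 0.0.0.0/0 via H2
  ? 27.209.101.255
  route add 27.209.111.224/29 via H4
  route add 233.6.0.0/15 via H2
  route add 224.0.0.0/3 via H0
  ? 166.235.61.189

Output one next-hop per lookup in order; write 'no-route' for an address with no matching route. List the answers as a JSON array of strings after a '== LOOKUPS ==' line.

Trace:
  + 27.209.111.226/32 (H6) depth=32
  + 233.7.30.148/32 (H2) depth=32
  lookup 27.209.111.226: bits 00011011110100010110111111100010 walk d0:-→d1:-→d2:-→d3:-→d4:-→d5:-→d6:-→d7:-→d8:-→d9:-→d10:-→d11:-→d12:-→d13:-→d14:-→d15:-→d16:-→d17:-→d18:-→d19:-→d20:-→d21:-→d22:-→d23:-→d24:-→d25:-→d26:-→d27:-→d28:-→d29:-→d30:-→d31:-→d32:H6 -> H6
  lookup 233.7.30.148: bits 11101001000001110001111010010100 walk d0:-→d1:-→d2:-→d3:-→d4:-→d5:-→d6:-→d7:-→d8:-→d9:-→d10:-→d11:-→d12:-→d13:-→d14:-→d15:-→d16:-→d17:-→d18:-→d19:-→d20:-→d21:-→d22:-→d23:-→d24:-→d25:-→d26:-→d27:-→d28:-→d29:-→d30:-→d31:-→d32:H2 -> H2
  + 233.7.0.0/16 (H6) depth=16
  + 145.213.80.0/20 (H4) depth=20
  + 27.208.0.0/12 (H2) depth=12
  + 27.209.111.226/32 (H3) depth=32
  lookup 27.209.111.226: bits 00011011110100010110111111100010 walk d0:-→d1:-→d2:-→d3:-→d4:-→d5:-→d6:-→d7:-→d8:-→d9:-→d10:-→d11:-→d12:H2→d13:-→d14:-→d15:-→d16:-→d17:-→d18:-→d19:-→d20:-→d21:-→d22:-→d23:-→d24:-→d25:-→d26:-→d27:-→d28:-→d29:-→d30:-→d31:-→d32:H3 -> H3
  + 233.0.0.0/13 (H5) depth=13
  lookup 27.209.111.226: bits 00011011110100010110111111100010 walk d0:-→d1:-→d2:-→d3:-→d4:-→d5:-→d6:-→d7:-→d8:-→d9:-→d10:-→d11:-→d12:H2→d13:-→d14:-→d15:-→d16:-→d17:-→d18:-→d19:-→d20:-→d21:-→d22:-→d23:-→d24:-→d25:-→d26:-→d27:-→d28:-→d29:-→d30:-→d31:-→d32:H3 -> H3
  - 27.209.111.226/32 clear@32
  - 233.7.0.0/16 clear@16
  lookup 145.213.80.3: bits 10010001110101010101 walk d0:-→d1:-→d2:-→d3:-→d4:-→d5:-→d6:-→d7:-→d8:-→d9:-→d10:-→d11:-→d12:-→d13:-→d14:-→d15:-→d16:-→d17:-→d18:-→d19:-→d20:H4 -> H4
  + 27.209.111.192/26 (H1) depth=26
  + 27.209.96.0/20 (H7) depth=20
  + 0.0.0.0/0 (H7) depth=0
  + 145.213.0.0/16 (H4) depth=16
  lookup 27.209.96.0: bits 00011011110100010110 walk d0:H7→d1:-→d2:-→d3:-→d4:-→d5:-→d6:-→d7:-→d8:-→d9:-→d10:-→d11:-→d12:H2→d13:-→d14:-→d15:-→d16:-→d17:-→d18:-→d19:-→d20:H7 -> H7
  lookup 27.208.96.0: bits 000110111101000 walk d0:H7→d1:-→d2:-→d3:-→d4:-→d5:-→d6:-→d7:-→d8:-→d9:-→d10:-→d11:-→d12:H2→d13:-→d14:-→d15:- -> H2
  + 0.0.0.0/0 (H2) depth=0
  lookup 27.209.101.255: bits 00011011110100010110 walk d0:H2→d1:-→d2:-→d3:-→d4:-→d5:-→d6:-→d7:-→d8:-→d9:-→d10:-→d11:-→d12:H2→d13:-→d14:-→d15:-→d16:-→d17:-→d18:-→d19:-→d20:H7 -> H7
  + 27.209.111.224/29 (H4) depth=29
  + 233.6.0.0/15 (H2) depth=15
  + 224.0.0.0/3 (H0) depth=3
  lookup 166.235.61.189: bits 10 walk d0:H2→d1:-→d2:- -> H2

== LOOKUPS ==
["H6","H2","H3","H3","H4","H7","H2","H7","H2"]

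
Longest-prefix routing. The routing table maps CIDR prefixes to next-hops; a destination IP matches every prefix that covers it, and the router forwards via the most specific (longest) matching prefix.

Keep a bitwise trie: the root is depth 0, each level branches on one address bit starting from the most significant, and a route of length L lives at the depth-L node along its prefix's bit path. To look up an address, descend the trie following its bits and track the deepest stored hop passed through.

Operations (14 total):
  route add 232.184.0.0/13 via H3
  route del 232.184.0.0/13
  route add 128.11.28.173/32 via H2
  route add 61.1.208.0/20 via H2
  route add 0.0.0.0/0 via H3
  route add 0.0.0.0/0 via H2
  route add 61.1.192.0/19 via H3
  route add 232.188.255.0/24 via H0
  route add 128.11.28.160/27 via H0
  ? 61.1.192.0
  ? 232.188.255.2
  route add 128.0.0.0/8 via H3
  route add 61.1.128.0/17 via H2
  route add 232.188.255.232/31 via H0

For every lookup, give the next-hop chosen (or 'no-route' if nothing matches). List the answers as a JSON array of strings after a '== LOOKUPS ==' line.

Trace:
  add 232.184.0.0/13 -> H3 at depth 13
  - 232.184.0.0/13 clear@13
  add 128.11.28.173/32 -> H2 at depth 32
  add 61.1.208.0/20 -> H2 at depth 20
  add 0.0.0.0/0 -> H3 at depth 0
  add 0.0.0.0/0 -> H2 at depth 0
  add 61.1.192.0/19 -> H3 at depth 19
  add 232.188.255.0/24 -> H0 at depth 24
  add 128.11.28.160/27 -> H0 at depth 27
  ? 61.1.192.0  path d0:H2→d1:-→d2:-→d3:-→d4:-→d5:-→d6:-→d7:-→d8:-→d9:-→d10:-→d11:-→d12:-→d13:-→d14:-→d15:-→d16:-→d17:-→d18:-→d19:H3  best=H3
  ? 232.188.255.2  path d0:H2→d1:-→d2:-→d3:-→d4:-→d5:-→d6:-→d7:-→d8:-→d9:-→d10:-→d11:-→d12:-→d13:-→d14:-→d15:-→d16:-→d17:-→d18:-→d19:-→d20:-→d21:-→d22:-→d23:-→d24:H0  best=H0
  add 128.0.0.0/8 -> H3 at depth 8
  add 61.1.128.0/17 -> H2 at depth 17
  add 232.188.255.232/31 -> H0 at depth 31

== LOOKUPS ==
["H3","H0"]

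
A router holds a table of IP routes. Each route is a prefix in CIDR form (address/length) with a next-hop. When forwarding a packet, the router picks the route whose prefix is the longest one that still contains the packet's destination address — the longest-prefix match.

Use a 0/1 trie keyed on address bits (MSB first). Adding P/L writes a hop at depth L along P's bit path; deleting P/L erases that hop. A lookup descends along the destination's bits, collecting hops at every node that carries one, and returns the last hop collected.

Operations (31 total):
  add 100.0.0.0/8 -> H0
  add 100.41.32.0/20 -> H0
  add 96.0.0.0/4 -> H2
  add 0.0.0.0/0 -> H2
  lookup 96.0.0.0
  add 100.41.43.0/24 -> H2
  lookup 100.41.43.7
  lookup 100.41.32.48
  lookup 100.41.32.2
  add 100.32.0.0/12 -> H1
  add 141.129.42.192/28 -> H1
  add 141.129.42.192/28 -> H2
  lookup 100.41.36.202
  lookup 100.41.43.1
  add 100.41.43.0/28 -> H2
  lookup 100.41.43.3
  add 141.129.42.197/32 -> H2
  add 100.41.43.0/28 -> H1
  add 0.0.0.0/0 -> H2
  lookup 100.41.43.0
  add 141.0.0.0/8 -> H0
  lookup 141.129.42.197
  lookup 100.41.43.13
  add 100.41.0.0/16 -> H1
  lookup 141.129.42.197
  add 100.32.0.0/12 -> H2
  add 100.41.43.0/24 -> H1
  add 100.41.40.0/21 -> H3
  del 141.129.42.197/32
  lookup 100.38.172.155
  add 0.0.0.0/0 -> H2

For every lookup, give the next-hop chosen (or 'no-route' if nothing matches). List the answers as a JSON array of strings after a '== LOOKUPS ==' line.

Process each operation:
  add 100.0.0.0/8 -> H0 at depth 8
  add 100.41.32.0/20 -> H0 at depth 20
  add 96.0.0.0/4 -> H2 at depth 4
  add 0.0.0.0/0 -> H2 at depth 0
  ? 96.0.0.0  path d0:H2→d1:-→d2:-→d3:-→d4:H2→d5:-  best=H2
  add 100.41.43.0/24 -> H2 at depth 24
  ? 100.41.43.7  path d0:H2→d1:-→d2:-→d3:-→d4:H2→d5:-→d6:-→d7:-→d8:H0→d9:-→d10:-→d11:-→d12:-→d13:-→d14:-→d15:-→d16:-→d17:-→d18:-→d19:-→d20:H0→d21:-→d22:-→d23:-→d24:H2  best=H2
  ? 100.41.32.48  path d0:H2→d1:-→d2:-→d3:-→d4:H2→d5:-→d6:-→d7:-→d8:H0→d9:-→d10:-→d11:-→d12:-→d13:-→d14:-→d15:-→d16:-→d17:-→d18:-→d19:-→d20:H0  best=H0
  ? 100.41.32.2  path d0:H2→d1:-→d2:-→d3:-→d4:H2→d5:-→d6:-→d7:-→d8:H0→d9:-→d10:-→d11:-→d12:-→d13:-→d14:-→d15:-→d16:-→d17:-→d18:-→d19:-→d20:H0  best=H0
  add 100.32.0.0/12 -> H1 at depth 12
  add 141.129.42.192/28 -> H1 at depth 28
  add 141.129.42.192/28 -> H2 at depth 28
  ? 100.41.36.202  path d0:H2→d1:-→d2:-→d3:-→d4:H2→d5:-→d6:-→d7:-→d8:H0→d9:-→d10:-→d11:-→d12:H1→d13:-→d14:-→d15:-→d16:-→d17:-→d18:-→d19:-→d20:H0  best=H0
  ? 100.41.43.1  path d0:H2→d1:-→d2:-→d3:-→d4:H2→d5:-→d6:-→d7:-→d8:H0→d9:-→d10:-→d11:-→d12:H1→d13:-→d14:-→d15:-→d16:-→d17:-→d18:-→d19:-→d20:H0→d21:-→d22:-→d23:-→d24:H2  best=H2
  add 100.41.43.0/28 -> H2 at depth 28
  ? 100.41.43.3  path d0:H2→d1:-→d2:-→d3:-→d4:H2→d5:-→d6:-→d7:-→d8:H0→d9:-→d10:-→d11:-→d12:H1→d13:-→d14:-→d15:-→d16:-→d17:-→d18:-→d19:-→d20:H0→d21:-→d22:-→d23:-→d24:H2→d25:-→d26:-→d27:-→d28:H2  best=H2
  add 141.129.42.197/32 -> H2 at depth 32
  add 100.41.43.0/28 -> H1 at depth 28
  add 0.0.0.0/0 -> H2 at depth 0
  ? 100.41.43.0  path d0:H2→d1:-→d2:-→d3:-→d4:H2→d5:-→d6:-→d7:-→d8:H0→d9:-→d10:-→d11:-→d12:H1→d13:-→d14:-→d15:-→d16:-→d17:-→d18:-→d19:-→d20:H0→d21:-→d22:-→d23:-→d24:H2→d25:-→d26:-→d27:-→d28:H1  best=H1
  add 141.0.0.0/8 -> H0 at depth 8
  ? 141.129.42.197  path d0:H2→d1:-→d2:-→d3:-→d4:-→d5:-→d6:-→d7:-→d8:H0→d9:-→d10:-→d11:-→d12:-→d13:-→d14:-→d15:-→d16:-→d17:-→d18:-→d19:-→d20:-→d21:-→d22:-→d23:-→d24:-→d25:-→d26:-→d27:-→d28:H2→d29:-→d30:-→d31:-→d32:H2  best=H2
  ? 100.41.43.13  path d0:H2→d1:-→d2:-→d3:-→d4:H2→d5:-→d6:-→d7:-→d8:H0→d9:-→d10:-→d11:-→d12:H1→d13:-→d14:-→d15:-→d16:-→d17:-→d18:-→d19:-→d20:H0→d21:-→d22:-→d23:-→d24:H2→d25:-→d26:-→d27:-→d28:H1  best=H1
  add 100.41.0.0/16 -> H1 at depth 16
  ? 141.129.42.197  path d0:H2→d1:-→d2:-→d3:-→d4:-→d5:-→d6:-→d7:-→d8:H0→d9:-→d10:-→d11:-→d12:-→d13:-→d14:-→d15:-→d16:-→d17:-→d18:-→d19:-→d20:-→d21:-→d22:-→d23:-→d24:-→d25:-→d26:-→d27:-→d28:H2→d29:-→d30:-→d31:-→d32:H2  best=H2
  add 100.32.0.0/12 -> H2 at depth 12
  add 100.41.43.0/24 -> H1 at depth 24
  add 100.41.40.0/21 -> H3 at depth 21
  del 141.129.42.197/32 (clear depth 32)
  ? 100.38.172.155  path d0:H2→d1:-→d2:-→d3:-→d4:H2→d5:-→d6:-→d7:-→d8:H0→d9:-→d10:-→d11:-→d12:H2  best=H2
  add 0.0.0.0/0 -> H2 at depth 0

== LOOKUPS ==
["H2","H2","H0","H0","H0","H2","H2","H1","H2","H1","H2","H2"]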